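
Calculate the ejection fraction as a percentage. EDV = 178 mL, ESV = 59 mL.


SV = EDV - ESV = 178 - 59 = 119 mL
EF = SV/EDV * 100 = 119/178 * 100
EF = 66.85%


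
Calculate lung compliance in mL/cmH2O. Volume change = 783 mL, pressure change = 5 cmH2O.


C = dV / dP
C = 783 / 5
C = 156.6 mL/cmH2O


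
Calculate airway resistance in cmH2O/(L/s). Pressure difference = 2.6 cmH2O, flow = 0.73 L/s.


R = dP / flow
R = 2.6 / 0.73
R = 3.562 cmH2O/(L/s)


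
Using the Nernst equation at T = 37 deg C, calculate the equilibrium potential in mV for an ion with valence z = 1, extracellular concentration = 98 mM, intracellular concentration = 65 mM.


E = (RT/(zF)) * ln(C_out/C_in)
T = 37 + 273.15 = 310.15 K
E = (8.314 * 310.15 / (1 * 96485)) * ln(98/65)
E = 10.97 mV


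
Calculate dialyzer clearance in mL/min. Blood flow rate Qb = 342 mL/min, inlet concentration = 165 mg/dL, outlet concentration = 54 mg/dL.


K = Qb * (Cb_in - Cb_out) / Cb_in
K = 342 * (165 - 54) / 165
K = 230.1 mL/min


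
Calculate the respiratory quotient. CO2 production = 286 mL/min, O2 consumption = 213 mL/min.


RQ = VCO2 / VO2
RQ = 286 / 213
RQ = 1.343


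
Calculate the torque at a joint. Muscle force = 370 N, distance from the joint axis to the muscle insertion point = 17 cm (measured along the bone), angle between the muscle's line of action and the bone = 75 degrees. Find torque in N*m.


Torque = F * d * sin(theta)   (moment arm = d*sin(theta))
d = 17 cm = 0.17 m
Torque = 370 * 0.17 * sin(75)
Torque = 60.76 N*m


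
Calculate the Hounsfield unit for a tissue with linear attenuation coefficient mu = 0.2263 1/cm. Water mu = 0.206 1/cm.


HU = ((mu_tissue - mu_water) / mu_water) * 1000
HU = ((0.2263 - 0.206) / 0.206) * 1000
HU = 98.54


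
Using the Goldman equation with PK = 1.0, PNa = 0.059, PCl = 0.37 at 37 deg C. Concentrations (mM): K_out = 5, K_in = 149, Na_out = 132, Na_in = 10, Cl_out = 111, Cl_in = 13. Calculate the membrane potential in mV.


Vm = (RT/F)*ln((PK*Ko + PNa*Nao + PCl*Cli)/(PK*Ki + PNa*Nai + PCl*Clo))
Numer = 17.598, Denom = 190.66
Vm = -63.68 mV


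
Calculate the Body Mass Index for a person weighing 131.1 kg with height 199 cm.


BMI = weight / height^2
height = 199 cm = 1.99 m
BMI = 131.1 / 1.99^2
BMI = 33.11 kg/m^2


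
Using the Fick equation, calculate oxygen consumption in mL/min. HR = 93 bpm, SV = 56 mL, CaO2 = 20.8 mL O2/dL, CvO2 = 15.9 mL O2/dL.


CO = HR*SV = 93*56/1000 = 5.208 L/min
a-v O2 diff = 20.8 - 15.9 = 4.9 mL/dL
VO2 = CO * (CaO2-CvO2) * 10 dL/L
VO2 = 5.208 * 4.9 * 10
VO2 = 255.2 mL/min


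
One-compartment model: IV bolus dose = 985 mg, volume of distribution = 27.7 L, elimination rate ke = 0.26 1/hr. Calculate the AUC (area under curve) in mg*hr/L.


C0 = Dose/Vd = 985/27.7 = 35.5596 mg/L
AUC = C0/ke = 35.5596/0.26
AUC = 136.8 mg*hr/L


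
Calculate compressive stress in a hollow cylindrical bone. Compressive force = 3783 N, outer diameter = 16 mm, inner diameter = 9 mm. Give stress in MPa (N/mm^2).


A = pi*(r_o^2 - r_i^2)
r_o = 8 mm, r_i = 4.5 mm
A = 137.445 mm^2
sigma = F/A = 3783 / 137.445
sigma = 27.52 MPa


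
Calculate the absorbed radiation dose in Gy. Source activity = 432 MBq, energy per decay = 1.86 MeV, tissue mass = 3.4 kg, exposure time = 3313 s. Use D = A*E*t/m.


A = 432 MBq = 4.3200e+08 Bq
E = 1.86 MeV = 2.97972e-13 J
D = A*E*t/m = 4.3200e+08*2.97972e-13*3313/3.4
D = 0.1254 Gy


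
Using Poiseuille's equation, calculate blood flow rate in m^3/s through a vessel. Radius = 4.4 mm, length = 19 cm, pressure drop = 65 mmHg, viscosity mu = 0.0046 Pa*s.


Q = pi*r^4*dP / (8*mu*L)
r = 0.0044 m, L = 0.19 m
dP = 65 mmHg = 8665.93 Pa
Q = 0.001459 m^3/s


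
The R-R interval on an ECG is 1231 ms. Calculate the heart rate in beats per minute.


HR = 60 / RR_interval(s)
RR = 1231 ms = 1.231 s
HR = 60 / 1.231 = 48.74 bpm


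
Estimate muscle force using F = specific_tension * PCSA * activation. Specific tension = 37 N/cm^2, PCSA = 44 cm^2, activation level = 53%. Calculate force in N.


F = sigma * PCSA * activation
F = 37 * 44 * 0.53
F = 862.8 N


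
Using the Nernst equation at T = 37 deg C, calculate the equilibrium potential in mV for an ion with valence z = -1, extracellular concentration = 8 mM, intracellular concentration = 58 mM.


E = (RT/(zF)) * ln(C_out/C_in)
T = 37 + 273.15 = 310.15 K
E = (8.314 * 310.15 / (-1 * 96485)) * ln(8/58)
E = 52.94 mV


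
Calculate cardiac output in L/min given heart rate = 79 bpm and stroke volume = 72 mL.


CO = HR * SV
CO = 79 * 72 / 1000
CO = 5.688 L/min


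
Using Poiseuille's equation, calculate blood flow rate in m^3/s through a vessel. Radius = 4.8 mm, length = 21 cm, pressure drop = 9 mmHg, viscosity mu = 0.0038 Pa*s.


Q = pi*r^4*dP / (8*mu*L)
r = 0.0048 m, L = 0.21 m
dP = 9 mmHg = 1199.898 Pa
Q = 3.1345e-04 m^3/s


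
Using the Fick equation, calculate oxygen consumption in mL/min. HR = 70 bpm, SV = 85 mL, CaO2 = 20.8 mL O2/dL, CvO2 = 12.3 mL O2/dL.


CO = HR*SV = 70*85/1000 = 5.95 L/min
a-v O2 diff = 20.8 - 12.3 = 8.5 mL/dL
VO2 = CO * (CaO2-CvO2) * 10 dL/L
VO2 = 5.95 * 8.5 * 10
VO2 = 505.8 mL/min


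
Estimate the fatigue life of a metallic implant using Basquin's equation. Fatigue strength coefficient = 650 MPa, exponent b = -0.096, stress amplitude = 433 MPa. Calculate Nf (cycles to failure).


sigma_a = sigma_f' * (2Nf)^b
2Nf = (sigma_a/sigma_f')^(1/b)
2Nf = (433/650)^(1/-0.096)
2Nf = 68.82801
Nf = 34.41


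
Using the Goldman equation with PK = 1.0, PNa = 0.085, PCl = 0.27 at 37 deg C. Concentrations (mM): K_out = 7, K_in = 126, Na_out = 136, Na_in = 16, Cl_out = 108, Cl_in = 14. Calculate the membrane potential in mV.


Vm = (RT/F)*ln((PK*Ko + PNa*Nao + PCl*Cli)/(PK*Ki + PNa*Nai + PCl*Clo))
Numer = 22.34, Denom = 156.52
Vm = -52.03 mV


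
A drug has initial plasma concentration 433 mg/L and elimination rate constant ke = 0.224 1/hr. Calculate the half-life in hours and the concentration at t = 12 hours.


t_half = ln(2) / ke = 0.693147 / 0.224 = 3.094 hr
C(t) = C0 * exp(-ke*t) = 433 * exp(-0.224*12)
C(12) = 29.45 mg/L


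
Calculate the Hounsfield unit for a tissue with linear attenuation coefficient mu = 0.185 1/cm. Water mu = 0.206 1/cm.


HU = ((mu_tissue - mu_water) / mu_water) * 1000
HU = ((0.185 - 0.206) / 0.206) * 1000
HU = -101.9


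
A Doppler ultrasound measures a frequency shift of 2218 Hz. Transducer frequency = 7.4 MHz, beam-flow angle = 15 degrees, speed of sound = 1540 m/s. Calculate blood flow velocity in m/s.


v = fd * c / (2 * f0 * cos(theta))
v = 2218 * 1540 / (2 * 7.4000e+06 * cos(15))
v = 0.2389 m/s


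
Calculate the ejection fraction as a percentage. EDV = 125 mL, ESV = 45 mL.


SV = EDV - ESV = 125 - 45 = 80 mL
EF = SV/EDV * 100 = 80/125 * 100
EF = 64%


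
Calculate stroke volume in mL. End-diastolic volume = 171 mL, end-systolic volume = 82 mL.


SV = EDV - ESV
SV = 171 - 82
SV = 89 mL


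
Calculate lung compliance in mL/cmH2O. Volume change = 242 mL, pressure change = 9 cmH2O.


C = dV / dP
C = 242 / 9
C = 26.89 mL/cmH2O


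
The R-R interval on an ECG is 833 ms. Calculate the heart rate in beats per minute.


HR = 60 / RR_interval(s)
RR = 833 ms = 0.833 s
HR = 60 / 0.833 = 72.03 bpm


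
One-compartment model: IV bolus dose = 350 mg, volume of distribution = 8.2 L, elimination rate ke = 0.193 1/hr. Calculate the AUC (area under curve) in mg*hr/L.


C0 = Dose/Vd = 350/8.2 = 42.6829 mg/L
AUC = C0/ke = 42.6829/0.193
AUC = 221.2 mg*hr/L


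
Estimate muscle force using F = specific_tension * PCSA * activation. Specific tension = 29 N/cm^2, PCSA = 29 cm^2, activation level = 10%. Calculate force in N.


F = sigma * PCSA * activation
F = 29 * 29 * 0.1
F = 84.1 N


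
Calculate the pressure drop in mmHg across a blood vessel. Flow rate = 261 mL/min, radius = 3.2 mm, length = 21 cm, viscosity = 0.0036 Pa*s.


dP = 8*mu*L*Q / (pi*r^4)
Q = 261 mL/min = 4.35e-06 m^3/s
dP = 79.864 Pa = 79.864 / 133.322 mmHg = 0.599 mmHg


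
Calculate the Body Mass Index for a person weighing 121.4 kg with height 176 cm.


BMI = weight / height^2
height = 176 cm = 1.76 m
BMI = 121.4 / 1.76^2
BMI = 39.19 kg/m^2


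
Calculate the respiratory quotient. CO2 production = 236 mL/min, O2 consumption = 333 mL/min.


RQ = VCO2 / VO2
RQ = 236 / 333
RQ = 0.7087


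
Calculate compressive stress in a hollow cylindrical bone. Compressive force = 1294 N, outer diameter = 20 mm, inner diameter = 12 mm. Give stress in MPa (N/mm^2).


A = pi*(r_o^2 - r_i^2)
r_o = 10 mm, r_i = 6 mm
A = 201.062 mm^2
sigma = F/A = 1294 / 201.062
sigma = 6.436 MPa


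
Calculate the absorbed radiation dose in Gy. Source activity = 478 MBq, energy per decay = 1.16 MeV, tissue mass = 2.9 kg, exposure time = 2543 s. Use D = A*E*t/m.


A = 478 MBq = 4.7800e+08 Bq
E = 1.16 MeV = 1.85832e-13 J
D = A*E*t/m = 4.7800e+08*1.85832e-13*2543/2.9
D = 0.07789 Gy


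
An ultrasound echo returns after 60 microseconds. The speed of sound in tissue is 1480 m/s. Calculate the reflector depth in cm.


depth = c * t / 2
t = 60 us = 6.0000e-05 s
depth = 1480 * 6.0000e-05 / 2
depth = 0.0444 m = 4.44 cm


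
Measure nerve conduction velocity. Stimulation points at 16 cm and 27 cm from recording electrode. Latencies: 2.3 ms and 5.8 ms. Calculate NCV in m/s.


Distance = (27 - 16) / 100 = 0.11 m
dt = (5.8 - 2.3) / 1000 = 0.0035 s
NCV = dist / dt = 31.43 m/s


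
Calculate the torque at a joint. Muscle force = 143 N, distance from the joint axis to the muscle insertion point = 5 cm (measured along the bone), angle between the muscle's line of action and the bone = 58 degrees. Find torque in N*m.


Torque = F * d * sin(theta)   (moment arm = d*sin(theta))
d = 5 cm = 0.05 m
Torque = 143 * 0.05 * sin(58)
Torque = 6.064 N*m


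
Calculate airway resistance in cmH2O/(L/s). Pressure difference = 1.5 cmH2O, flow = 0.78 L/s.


R = dP / flow
R = 1.5 / 0.78
R = 1.923 cmH2O/(L/s)


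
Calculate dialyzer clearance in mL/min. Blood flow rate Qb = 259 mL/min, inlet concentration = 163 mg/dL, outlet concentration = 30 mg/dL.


K = Qb * (Cb_in - Cb_out) / Cb_in
K = 259 * (163 - 30) / 163
K = 211.3 mL/min


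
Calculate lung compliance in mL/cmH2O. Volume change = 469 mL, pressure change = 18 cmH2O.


C = dV / dP
C = 469 / 18
C = 26.06 mL/cmH2O


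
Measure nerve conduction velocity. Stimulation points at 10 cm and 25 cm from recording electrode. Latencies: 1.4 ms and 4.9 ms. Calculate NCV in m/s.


Distance = (25 - 10) / 100 = 0.15 m
dt = (4.9 - 1.4) / 1000 = 0.0035 s
NCV = dist / dt = 42.86 m/s


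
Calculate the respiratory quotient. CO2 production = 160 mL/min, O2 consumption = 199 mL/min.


RQ = VCO2 / VO2
RQ = 160 / 199
RQ = 0.804


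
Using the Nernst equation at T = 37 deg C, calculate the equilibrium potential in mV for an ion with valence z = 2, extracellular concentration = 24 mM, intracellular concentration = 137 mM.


E = (RT/(zF)) * ln(C_out/C_in)
T = 37 + 273.15 = 310.15 K
E = (8.314 * 310.15 / (2 * 96485)) * ln(24/137)
E = -23.28 mV


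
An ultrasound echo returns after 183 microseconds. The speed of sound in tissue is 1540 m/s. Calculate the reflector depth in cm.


depth = c * t / 2
t = 183 us = 1.8300e-04 s
depth = 1540 * 1.8300e-04 / 2
depth = 0.14091 m = 14.091 cm


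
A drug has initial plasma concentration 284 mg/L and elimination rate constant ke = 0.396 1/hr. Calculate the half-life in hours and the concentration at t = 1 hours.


t_half = ln(2) / ke = 0.693147 / 0.396 = 1.75 hr
C(t) = C0 * exp(-ke*t) = 284 * exp(-0.396*1)
C(1) = 191.1 mg/L


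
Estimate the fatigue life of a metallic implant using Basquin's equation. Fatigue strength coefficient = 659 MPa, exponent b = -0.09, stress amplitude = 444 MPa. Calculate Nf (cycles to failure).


sigma_a = sigma_f' * (2Nf)^b
2Nf = (sigma_a/sigma_f')^(1/b)
2Nf = (444/659)^(1/-0.09)
2Nf = 80.460498
Nf = 40.23


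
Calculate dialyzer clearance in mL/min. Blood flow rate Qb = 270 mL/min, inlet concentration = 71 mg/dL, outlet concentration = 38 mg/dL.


K = Qb * (Cb_in - Cb_out) / Cb_in
K = 270 * (71 - 38) / 71
K = 125.5 mL/min


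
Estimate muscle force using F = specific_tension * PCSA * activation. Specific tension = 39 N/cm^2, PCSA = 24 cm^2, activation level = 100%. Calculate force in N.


F = sigma * PCSA * activation
F = 39 * 24 * 1
F = 936 N


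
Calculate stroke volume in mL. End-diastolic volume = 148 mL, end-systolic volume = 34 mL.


SV = EDV - ESV
SV = 148 - 34
SV = 114 mL


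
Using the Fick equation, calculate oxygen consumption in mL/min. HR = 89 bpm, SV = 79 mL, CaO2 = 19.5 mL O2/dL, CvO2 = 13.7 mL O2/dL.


CO = HR*SV = 89*79/1000 = 7.031 L/min
a-v O2 diff = 19.5 - 13.7 = 5.8 mL/dL
VO2 = CO * (CaO2-CvO2) * 10 dL/L
VO2 = 7.031 * 5.8 * 10
VO2 = 407.8 mL/min


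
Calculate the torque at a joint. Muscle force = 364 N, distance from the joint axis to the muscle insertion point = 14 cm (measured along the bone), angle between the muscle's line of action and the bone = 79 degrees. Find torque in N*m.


Torque = F * d * sin(theta)   (moment arm = d*sin(theta))
d = 14 cm = 0.14 m
Torque = 364 * 0.14 * sin(79)
Torque = 50.02 N*m


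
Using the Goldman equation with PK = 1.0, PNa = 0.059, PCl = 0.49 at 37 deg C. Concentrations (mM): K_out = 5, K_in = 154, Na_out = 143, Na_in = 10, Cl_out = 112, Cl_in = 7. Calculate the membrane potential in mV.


Vm = (RT/F)*ln((PK*Ko + PNa*Nao + PCl*Cli)/(PK*Ki + PNa*Nai + PCl*Clo))
Numer = 16.867, Denom = 209.47
Vm = -67.33 mV


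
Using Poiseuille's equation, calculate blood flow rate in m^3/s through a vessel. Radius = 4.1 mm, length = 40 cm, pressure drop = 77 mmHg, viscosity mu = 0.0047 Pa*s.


Q = pi*r^4*dP / (8*mu*L)
r = 0.0041 m, L = 0.4 m
dP = 77 mmHg = 10265.794 Pa
Q = 6.0594e-04 m^3/s


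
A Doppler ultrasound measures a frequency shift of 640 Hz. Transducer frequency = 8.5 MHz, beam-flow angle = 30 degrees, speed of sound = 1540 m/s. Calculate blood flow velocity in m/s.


v = fd * c / (2 * f0 * cos(theta))
v = 640 * 1540 / (2 * 8.5000e+06 * cos(30))
v = 0.06695 m/s


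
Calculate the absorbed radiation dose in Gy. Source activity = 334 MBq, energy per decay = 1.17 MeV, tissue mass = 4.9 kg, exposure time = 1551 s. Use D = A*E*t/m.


A = 334 MBq = 3.3400e+08 Bq
E = 1.17 MeV = 1.87434e-13 J
D = A*E*t/m = 3.3400e+08*1.87434e-13*1551/4.9
D = 0.01982 Gy


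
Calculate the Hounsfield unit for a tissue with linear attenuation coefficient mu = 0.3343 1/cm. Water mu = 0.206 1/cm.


HU = ((mu_tissue - mu_water) / mu_water) * 1000
HU = ((0.3343 - 0.206) / 0.206) * 1000
HU = 622.8


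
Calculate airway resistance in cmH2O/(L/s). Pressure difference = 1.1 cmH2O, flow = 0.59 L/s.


R = dP / flow
R = 1.1 / 0.59
R = 1.864 cmH2O/(L/s)


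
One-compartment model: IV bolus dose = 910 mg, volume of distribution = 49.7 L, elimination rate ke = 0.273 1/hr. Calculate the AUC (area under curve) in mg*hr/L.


C0 = Dose/Vd = 910/49.7 = 18.3099 mg/L
AUC = C0/ke = 18.3099/0.273
AUC = 67.07 mg*hr/L


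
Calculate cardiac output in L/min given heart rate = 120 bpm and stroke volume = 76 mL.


CO = HR * SV
CO = 120 * 76 / 1000
CO = 9.12 L/min


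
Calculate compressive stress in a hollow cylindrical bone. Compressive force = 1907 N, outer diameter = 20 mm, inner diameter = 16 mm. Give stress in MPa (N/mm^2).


A = pi*(r_o^2 - r_i^2)
r_o = 10 mm, r_i = 8 mm
A = 113.097 mm^2
sigma = F/A = 1907 / 113.097
sigma = 16.86 MPa


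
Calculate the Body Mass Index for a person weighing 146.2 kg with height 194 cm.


BMI = weight / height^2
height = 194 cm = 1.94 m
BMI = 146.2 / 1.94^2
BMI = 38.85 kg/m^2


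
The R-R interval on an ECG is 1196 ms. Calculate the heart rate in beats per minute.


HR = 60 / RR_interval(s)
RR = 1196 ms = 1.196 s
HR = 60 / 1.196 = 50.17 bpm


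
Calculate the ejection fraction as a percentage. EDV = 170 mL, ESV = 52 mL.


SV = EDV - ESV = 170 - 52 = 118 mL
EF = SV/EDV * 100 = 118/170 * 100
EF = 69.41%


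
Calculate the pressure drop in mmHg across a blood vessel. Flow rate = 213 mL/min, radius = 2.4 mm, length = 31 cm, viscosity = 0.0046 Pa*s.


dP = 8*mu*L*Q / (pi*r^4)
Q = 213 mL/min = 3.55e-06 m^3/s
dP = 388.547 Pa = 388.547 / 133.322 mmHg = 2.914 mmHg


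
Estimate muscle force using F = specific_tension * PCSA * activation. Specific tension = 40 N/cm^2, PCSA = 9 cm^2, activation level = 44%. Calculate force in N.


F = sigma * PCSA * activation
F = 40 * 9 * 0.44
F = 158.4 N


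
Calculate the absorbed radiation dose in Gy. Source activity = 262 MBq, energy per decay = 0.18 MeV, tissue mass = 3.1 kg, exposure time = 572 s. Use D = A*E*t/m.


A = 262 MBq = 2.6200e+08 Bq
E = 0.18 MeV = 2.8836e-14 J
D = A*E*t/m = 2.6200e+08*2.8836e-14*572/3.1
D = 0.001394 Gy


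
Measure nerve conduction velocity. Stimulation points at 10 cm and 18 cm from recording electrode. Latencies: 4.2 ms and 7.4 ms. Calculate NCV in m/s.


Distance = (18 - 10) / 100 = 0.08 m
dt = (7.4 - 4.2) / 1000 = 0.0032 s
NCV = dist / dt = 25 m/s


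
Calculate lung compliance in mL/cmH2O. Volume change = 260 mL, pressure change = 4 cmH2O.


C = dV / dP
C = 260 / 4
C = 65 mL/cmH2O


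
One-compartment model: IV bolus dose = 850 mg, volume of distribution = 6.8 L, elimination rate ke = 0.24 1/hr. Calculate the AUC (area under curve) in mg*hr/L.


C0 = Dose/Vd = 850/6.8 = 125 mg/L
AUC = C0/ke = 125/0.24
AUC = 520.8 mg*hr/L


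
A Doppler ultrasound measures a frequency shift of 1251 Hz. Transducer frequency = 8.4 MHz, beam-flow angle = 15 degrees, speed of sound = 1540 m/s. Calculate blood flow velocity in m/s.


v = fd * c / (2 * f0 * cos(theta))
v = 1251 * 1540 / (2 * 8.4000e+06 * cos(15))
v = 0.1187 m/s


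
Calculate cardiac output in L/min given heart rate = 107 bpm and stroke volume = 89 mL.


CO = HR * SV
CO = 107 * 89 / 1000
CO = 9.523 L/min


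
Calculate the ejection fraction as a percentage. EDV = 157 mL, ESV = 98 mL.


SV = EDV - ESV = 157 - 98 = 59 mL
EF = SV/EDV * 100 = 59/157 * 100
EF = 37.58%


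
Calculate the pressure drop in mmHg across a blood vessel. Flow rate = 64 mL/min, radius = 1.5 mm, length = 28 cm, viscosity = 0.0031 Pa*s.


dP = 8*mu*L*Q / (pi*r^4)
Q = 64 mL/min = 1.06667e-06 m^3/s
dP = 465.72 Pa = 465.72 / 133.322 mmHg = 3.493 mmHg


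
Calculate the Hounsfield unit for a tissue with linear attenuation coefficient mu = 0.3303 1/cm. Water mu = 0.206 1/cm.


HU = ((mu_tissue - mu_water) / mu_water) * 1000
HU = ((0.3303 - 0.206) / 0.206) * 1000
HU = 603.4


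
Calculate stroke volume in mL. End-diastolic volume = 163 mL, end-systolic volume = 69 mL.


SV = EDV - ESV
SV = 163 - 69
SV = 94 mL


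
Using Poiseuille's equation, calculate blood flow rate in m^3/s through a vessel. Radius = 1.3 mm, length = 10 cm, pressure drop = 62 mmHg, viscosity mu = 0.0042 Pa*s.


Q = pi*r^4*dP / (8*mu*L)
r = 0.0013 m, L = 0.1 m
dP = 62 mmHg = 8265.964 Pa
Q = 2.2074e-05 m^3/s


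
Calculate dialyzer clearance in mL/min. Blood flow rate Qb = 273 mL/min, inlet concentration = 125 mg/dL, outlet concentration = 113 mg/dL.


K = Qb * (Cb_in - Cb_out) / Cb_in
K = 273 * (125 - 113) / 125
K = 26.21 mL/min


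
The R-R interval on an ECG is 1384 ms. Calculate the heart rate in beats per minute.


HR = 60 / RR_interval(s)
RR = 1384 ms = 1.384 s
HR = 60 / 1.384 = 43.35 bpm


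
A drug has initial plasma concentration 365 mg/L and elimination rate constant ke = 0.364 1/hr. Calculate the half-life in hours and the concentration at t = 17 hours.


t_half = ln(2) / ke = 0.693147 / 0.364 = 1.904 hr
C(t) = C0 * exp(-ke*t) = 365 * exp(-0.364*17)
C(17) = 0.7497 mg/L


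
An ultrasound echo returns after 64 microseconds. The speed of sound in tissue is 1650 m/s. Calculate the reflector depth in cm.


depth = c * t / 2
t = 64 us = 6.4000e-05 s
depth = 1650 * 6.4000e-05 / 2
depth = 0.0528 m = 5.28 cm


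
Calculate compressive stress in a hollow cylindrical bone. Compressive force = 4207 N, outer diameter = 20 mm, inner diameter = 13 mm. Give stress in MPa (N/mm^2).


A = pi*(r_o^2 - r_i^2)
r_o = 10 mm, r_i = 6.5 mm
A = 181.427 mm^2
sigma = F/A = 4207 / 181.427
sigma = 23.19 MPa


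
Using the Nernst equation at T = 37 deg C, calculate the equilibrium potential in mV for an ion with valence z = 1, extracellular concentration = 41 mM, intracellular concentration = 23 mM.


E = (RT/(zF)) * ln(C_out/C_in)
T = 37 + 273.15 = 310.15 K
E = (8.314 * 310.15 / (1 * 96485)) * ln(41/23)
E = 15.45 mV


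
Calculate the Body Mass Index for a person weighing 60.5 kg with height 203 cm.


BMI = weight / height^2
height = 203 cm = 2.03 m
BMI = 60.5 / 2.03^2
BMI = 14.68 kg/m^2


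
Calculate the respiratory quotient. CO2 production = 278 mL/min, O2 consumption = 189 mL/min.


RQ = VCO2 / VO2
RQ = 278 / 189
RQ = 1.471


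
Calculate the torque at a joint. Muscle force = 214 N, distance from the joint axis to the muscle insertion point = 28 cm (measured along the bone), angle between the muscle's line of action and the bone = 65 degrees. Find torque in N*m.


Torque = F * d * sin(theta)   (moment arm = d*sin(theta))
d = 28 cm = 0.28 m
Torque = 214 * 0.28 * sin(65)
Torque = 54.31 N*m


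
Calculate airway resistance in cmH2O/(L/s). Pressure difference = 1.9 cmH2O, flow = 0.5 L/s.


R = dP / flow
R = 1.9 / 0.5
R = 3.8 cmH2O/(L/s)


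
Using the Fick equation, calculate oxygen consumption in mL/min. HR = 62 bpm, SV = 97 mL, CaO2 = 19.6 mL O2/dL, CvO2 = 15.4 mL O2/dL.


CO = HR*SV = 62*97/1000 = 6.014 L/min
a-v O2 diff = 19.6 - 15.4 = 4.2 mL/dL
VO2 = CO * (CaO2-CvO2) * 10 dL/L
VO2 = 6.014 * 4.2 * 10
VO2 = 252.6 mL/min


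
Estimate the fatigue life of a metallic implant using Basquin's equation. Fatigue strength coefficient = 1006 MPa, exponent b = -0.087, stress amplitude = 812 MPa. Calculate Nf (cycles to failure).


sigma_a = sigma_f' * (2Nf)^b
2Nf = (sigma_a/sigma_f')^(1/b)
2Nf = (812/1006)^(1/-0.087)
2Nf = 11.734044
Nf = 5.867


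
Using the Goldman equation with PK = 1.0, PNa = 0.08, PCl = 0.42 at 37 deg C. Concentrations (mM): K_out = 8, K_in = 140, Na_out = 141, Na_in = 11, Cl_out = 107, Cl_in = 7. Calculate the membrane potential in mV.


Vm = (RT/F)*ln((PK*Ko + PNa*Nao + PCl*Cli)/(PK*Ki + PNa*Nai + PCl*Clo))
Numer = 22.22, Denom = 185.82
Vm = -56.76 mV


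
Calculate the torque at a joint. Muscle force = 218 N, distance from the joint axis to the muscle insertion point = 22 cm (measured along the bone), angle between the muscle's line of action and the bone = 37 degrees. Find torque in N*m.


Torque = F * d * sin(theta)   (moment arm = d*sin(theta))
d = 22 cm = 0.22 m
Torque = 218 * 0.22 * sin(37)
Torque = 28.86 N*m


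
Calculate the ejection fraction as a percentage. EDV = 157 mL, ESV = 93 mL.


SV = EDV - ESV = 157 - 93 = 64 mL
EF = SV/EDV * 100 = 64/157 * 100
EF = 40.76%


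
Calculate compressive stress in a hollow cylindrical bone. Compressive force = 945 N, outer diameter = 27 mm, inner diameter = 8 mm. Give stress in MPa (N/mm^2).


A = pi*(r_o^2 - r_i^2)
r_o = 13.5 mm, r_i = 4 mm
A = 522.29 mm^2
sigma = F/A = 945 / 522.29
sigma = 1.809 MPa


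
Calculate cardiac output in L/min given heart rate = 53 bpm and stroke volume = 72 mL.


CO = HR * SV
CO = 53 * 72 / 1000
CO = 3.816 L/min


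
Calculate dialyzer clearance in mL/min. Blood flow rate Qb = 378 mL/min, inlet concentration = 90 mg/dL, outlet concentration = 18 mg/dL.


K = Qb * (Cb_in - Cb_out) / Cb_in
K = 378 * (90 - 18) / 90
K = 302.4 mL/min


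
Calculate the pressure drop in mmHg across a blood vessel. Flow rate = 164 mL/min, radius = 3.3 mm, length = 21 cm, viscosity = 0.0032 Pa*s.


dP = 8*mu*L*Q / (pi*r^4)
Q = 164 mL/min = 2.73333e-06 m^3/s
dP = 39.4408 Pa = 39.4408 / 133.322 mmHg = 0.2958 mmHg


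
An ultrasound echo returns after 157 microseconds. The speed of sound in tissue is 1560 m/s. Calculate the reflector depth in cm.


depth = c * t / 2
t = 157 us = 1.5700e-04 s
depth = 1560 * 1.5700e-04 / 2
depth = 0.12246 m = 12.246 cm


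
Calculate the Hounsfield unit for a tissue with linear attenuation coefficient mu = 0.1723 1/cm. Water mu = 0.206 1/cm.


HU = ((mu_tissue - mu_water) / mu_water) * 1000
HU = ((0.1723 - 0.206) / 0.206) * 1000
HU = -163.6


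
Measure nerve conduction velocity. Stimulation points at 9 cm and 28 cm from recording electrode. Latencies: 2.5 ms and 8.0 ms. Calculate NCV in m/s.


Distance = (28 - 9) / 100 = 0.19 m
dt = (8.0 - 2.5) / 1000 = 0.0055 s
NCV = dist / dt = 34.55 m/s


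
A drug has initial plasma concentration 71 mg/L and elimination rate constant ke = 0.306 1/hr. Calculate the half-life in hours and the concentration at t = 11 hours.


t_half = ln(2) / ke = 0.693147 / 0.306 = 2.265 hr
C(t) = C0 * exp(-ke*t) = 71 * exp(-0.306*11)
C(11) = 2.451 mg/L


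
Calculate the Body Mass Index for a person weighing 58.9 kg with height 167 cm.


BMI = weight / height^2
height = 167 cm = 1.67 m
BMI = 58.9 / 1.67^2
BMI = 21.12 kg/m^2


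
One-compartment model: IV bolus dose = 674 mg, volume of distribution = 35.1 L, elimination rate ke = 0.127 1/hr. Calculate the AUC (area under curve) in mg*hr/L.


C0 = Dose/Vd = 674/35.1 = 19.2023 mg/L
AUC = C0/ke = 19.2023/0.127
AUC = 151.2 mg*hr/L


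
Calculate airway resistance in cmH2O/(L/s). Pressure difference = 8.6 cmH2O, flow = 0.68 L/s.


R = dP / flow
R = 8.6 / 0.68
R = 12.65 cmH2O/(L/s)


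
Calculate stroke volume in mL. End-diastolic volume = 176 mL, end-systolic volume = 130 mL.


SV = EDV - ESV
SV = 176 - 130
SV = 46 mL


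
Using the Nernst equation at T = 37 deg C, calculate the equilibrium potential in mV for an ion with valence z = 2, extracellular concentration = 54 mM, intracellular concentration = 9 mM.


E = (RT/(zF)) * ln(C_out/C_in)
T = 37 + 273.15 = 310.15 K
E = (8.314 * 310.15 / (2 * 96485)) * ln(54/9)
E = 23.94 mV


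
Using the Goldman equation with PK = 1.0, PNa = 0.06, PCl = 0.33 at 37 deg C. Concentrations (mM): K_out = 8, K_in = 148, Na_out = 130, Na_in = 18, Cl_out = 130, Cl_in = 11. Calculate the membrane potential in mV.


Vm = (RT/F)*ln((PK*Ko + PNa*Nao + PCl*Cli)/(PK*Ki + PNa*Nai + PCl*Clo))
Numer = 19.43, Denom = 191.98
Vm = -61.22 mV


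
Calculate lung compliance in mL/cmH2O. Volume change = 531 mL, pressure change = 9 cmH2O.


C = dV / dP
C = 531 / 9
C = 59 mL/cmH2O


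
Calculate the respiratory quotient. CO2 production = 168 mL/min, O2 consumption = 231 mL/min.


RQ = VCO2 / VO2
RQ = 168 / 231
RQ = 0.7273


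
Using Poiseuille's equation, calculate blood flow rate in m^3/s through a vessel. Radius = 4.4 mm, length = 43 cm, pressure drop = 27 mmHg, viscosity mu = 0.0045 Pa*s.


Q = pi*r^4*dP / (8*mu*L)
r = 0.0044 m, L = 0.43 m
dP = 27 mmHg = 3599.694 Pa
Q = 2.7381e-04 m^3/s


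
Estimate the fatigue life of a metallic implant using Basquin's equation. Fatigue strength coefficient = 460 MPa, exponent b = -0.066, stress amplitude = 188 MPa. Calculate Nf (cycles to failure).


sigma_a = sigma_f' * (2Nf)^b
2Nf = (sigma_a/sigma_f')^(1/b)
2Nf = (188/460)^(1/-0.066)
2Nf = 772464.49
Nf = 3.862e+05


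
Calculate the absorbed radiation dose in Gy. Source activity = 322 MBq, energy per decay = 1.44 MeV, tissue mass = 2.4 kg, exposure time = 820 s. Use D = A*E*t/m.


A = 322 MBq = 3.2200e+08 Bq
E = 1.44 MeV = 2.30688e-13 J
D = A*E*t/m = 3.2200e+08*2.30688e-13*820/2.4
D = 0.02538 Gy


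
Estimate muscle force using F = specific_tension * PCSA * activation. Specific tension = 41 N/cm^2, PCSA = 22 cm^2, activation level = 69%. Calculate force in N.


F = sigma * PCSA * activation
F = 41 * 22 * 0.69
F = 622.4 N


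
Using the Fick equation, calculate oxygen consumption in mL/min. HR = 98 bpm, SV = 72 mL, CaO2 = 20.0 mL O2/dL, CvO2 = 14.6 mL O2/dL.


CO = HR*SV = 98*72/1000 = 7.056 L/min
a-v O2 diff = 20.0 - 14.6 = 5.4 mL/dL
VO2 = CO * (CaO2-CvO2) * 10 dL/L
VO2 = 7.056 * 5.4 * 10
VO2 = 381 mL/min


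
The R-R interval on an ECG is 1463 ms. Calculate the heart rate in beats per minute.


HR = 60 / RR_interval(s)
RR = 1463 ms = 1.463 s
HR = 60 / 1.463 = 41.01 bpm


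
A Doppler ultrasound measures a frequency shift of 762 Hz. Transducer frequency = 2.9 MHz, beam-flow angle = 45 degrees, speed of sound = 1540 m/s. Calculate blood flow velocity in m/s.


v = fd * c / (2 * f0 * cos(theta))
v = 762 * 1540 / (2 * 2.9000e+06 * cos(45))
v = 0.2861 m/s


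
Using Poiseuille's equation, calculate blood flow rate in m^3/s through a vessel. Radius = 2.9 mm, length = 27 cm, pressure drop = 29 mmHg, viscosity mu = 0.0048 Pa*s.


Q = pi*r^4*dP / (8*mu*L)
r = 0.0029 m, L = 0.27 m
dP = 29 mmHg = 3866.338 Pa
Q = 8.2860e-05 m^3/s


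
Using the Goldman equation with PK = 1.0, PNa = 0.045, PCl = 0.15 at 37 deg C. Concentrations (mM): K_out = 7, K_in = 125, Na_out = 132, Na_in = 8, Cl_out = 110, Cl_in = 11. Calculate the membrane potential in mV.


Vm = (RT/F)*ln((PK*Ko + PNa*Nao + PCl*Cli)/(PK*Ki + PNa*Nai + PCl*Clo))
Numer = 14.59, Denom = 141.86
Vm = -60.79 mV


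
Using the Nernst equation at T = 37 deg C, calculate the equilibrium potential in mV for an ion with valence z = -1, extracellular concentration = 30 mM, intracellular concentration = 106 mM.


E = (RT/(zF)) * ln(C_out/C_in)
T = 37 + 273.15 = 310.15 K
E = (8.314 * 310.15 / (-1 * 96485)) * ln(30/106)
E = 33.73 mV


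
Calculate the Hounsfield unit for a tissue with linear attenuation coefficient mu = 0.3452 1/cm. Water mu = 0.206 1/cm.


HU = ((mu_tissue - mu_water) / mu_water) * 1000
HU = ((0.3452 - 0.206) / 0.206) * 1000
HU = 675.7


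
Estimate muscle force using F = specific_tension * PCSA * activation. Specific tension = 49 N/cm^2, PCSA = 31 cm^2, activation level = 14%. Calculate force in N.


F = sigma * PCSA * activation
F = 49 * 31 * 0.14
F = 212.7 N


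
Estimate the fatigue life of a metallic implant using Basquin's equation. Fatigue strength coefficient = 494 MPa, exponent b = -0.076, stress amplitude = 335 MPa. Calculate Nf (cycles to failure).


sigma_a = sigma_f' * (2Nf)^b
2Nf = (sigma_a/sigma_f')^(1/b)
2Nf = (335/494)^(1/-0.076)
2Nf = 165.76845
Nf = 82.88


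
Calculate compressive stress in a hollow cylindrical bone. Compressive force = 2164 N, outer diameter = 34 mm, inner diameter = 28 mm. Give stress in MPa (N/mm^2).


A = pi*(r_o^2 - r_i^2)
r_o = 17 mm, r_i = 14 mm
A = 292.168 mm^2
sigma = F/A = 2164 / 292.168
sigma = 7.407 MPa


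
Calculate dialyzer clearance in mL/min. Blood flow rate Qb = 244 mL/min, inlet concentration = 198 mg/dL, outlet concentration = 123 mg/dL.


K = Qb * (Cb_in - Cb_out) / Cb_in
K = 244 * (198 - 123) / 198
K = 92.42 mL/min


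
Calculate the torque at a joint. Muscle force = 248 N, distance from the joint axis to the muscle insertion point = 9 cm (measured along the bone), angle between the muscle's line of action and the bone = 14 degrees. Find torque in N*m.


Torque = F * d * sin(theta)   (moment arm = d*sin(theta))
d = 9 cm = 0.09 m
Torque = 248 * 0.09 * sin(14)
Torque = 5.4 N*m


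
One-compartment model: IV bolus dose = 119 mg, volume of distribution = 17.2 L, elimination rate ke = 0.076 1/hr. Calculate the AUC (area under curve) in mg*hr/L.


C0 = Dose/Vd = 119/17.2 = 6.9186 mg/L
AUC = C0/ke = 6.9186/0.076
AUC = 91.03 mg*hr/L


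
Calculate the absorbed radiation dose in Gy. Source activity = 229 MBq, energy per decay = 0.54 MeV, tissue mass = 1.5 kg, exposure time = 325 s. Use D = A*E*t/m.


A = 229 MBq = 2.2900e+08 Bq
E = 0.54 MeV = 8.6508e-14 J
D = A*E*t/m = 2.2900e+08*8.6508e-14*325/1.5
D = 0.004292 Gy


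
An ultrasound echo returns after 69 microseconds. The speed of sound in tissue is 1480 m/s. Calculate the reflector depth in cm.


depth = c * t / 2
t = 69 us = 6.9000e-05 s
depth = 1480 * 6.9000e-05 / 2
depth = 0.05106 m = 5.106 cm


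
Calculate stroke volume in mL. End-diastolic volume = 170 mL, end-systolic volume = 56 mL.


SV = EDV - ESV
SV = 170 - 56
SV = 114 mL


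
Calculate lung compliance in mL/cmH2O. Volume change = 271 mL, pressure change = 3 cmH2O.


C = dV / dP
C = 271 / 3
C = 90.33 mL/cmH2O


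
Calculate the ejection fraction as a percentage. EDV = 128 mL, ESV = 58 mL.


SV = EDV - ESV = 128 - 58 = 70 mL
EF = SV/EDV * 100 = 70/128 * 100
EF = 54.69%


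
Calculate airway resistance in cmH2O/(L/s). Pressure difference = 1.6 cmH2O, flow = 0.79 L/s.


R = dP / flow
R = 1.6 / 0.79
R = 2.025 cmH2O/(L/s)


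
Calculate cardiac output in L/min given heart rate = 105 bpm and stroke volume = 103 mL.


CO = HR * SV
CO = 105 * 103 / 1000
CO = 10.81 L/min


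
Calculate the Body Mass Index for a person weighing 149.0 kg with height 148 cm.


BMI = weight / height^2
height = 148 cm = 1.48 m
BMI = 149.0 / 1.48^2
BMI = 68.02 kg/m^2


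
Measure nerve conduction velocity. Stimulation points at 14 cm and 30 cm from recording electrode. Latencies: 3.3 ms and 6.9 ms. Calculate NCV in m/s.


Distance = (30 - 14) / 100 = 0.16 m
dt = (6.9 - 3.3) / 1000 = 0.0036 s
NCV = dist / dt = 44.44 m/s


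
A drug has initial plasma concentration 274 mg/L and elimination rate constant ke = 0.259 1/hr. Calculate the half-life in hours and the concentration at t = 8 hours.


t_half = ln(2) / ke = 0.693147 / 0.259 = 2.676 hr
C(t) = C0 * exp(-ke*t) = 274 * exp(-0.259*8)
C(8) = 34.51 mg/L


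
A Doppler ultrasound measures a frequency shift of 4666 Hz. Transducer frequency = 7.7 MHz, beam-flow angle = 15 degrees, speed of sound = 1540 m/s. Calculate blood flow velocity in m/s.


v = fd * c / (2 * f0 * cos(theta))
v = 4666 * 1540 / (2 * 7.7000e+06 * cos(15))
v = 0.4831 m/s


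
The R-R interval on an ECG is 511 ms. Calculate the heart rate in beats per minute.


HR = 60 / RR_interval(s)
RR = 511 ms = 0.511 s
HR = 60 / 0.511 = 117.4 bpm


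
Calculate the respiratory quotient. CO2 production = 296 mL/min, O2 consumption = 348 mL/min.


RQ = VCO2 / VO2
RQ = 296 / 348
RQ = 0.8506


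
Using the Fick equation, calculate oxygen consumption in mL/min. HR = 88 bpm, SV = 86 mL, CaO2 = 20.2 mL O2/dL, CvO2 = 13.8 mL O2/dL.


CO = HR*SV = 88*86/1000 = 7.568 L/min
a-v O2 diff = 20.2 - 13.8 = 6.4 mL/dL
VO2 = CO * (CaO2-CvO2) * 10 dL/L
VO2 = 7.568 * 6.4 * 10
VO2 = 484.4 mL/min


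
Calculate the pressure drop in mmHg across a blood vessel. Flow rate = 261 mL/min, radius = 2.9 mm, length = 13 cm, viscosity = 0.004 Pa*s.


dP = 8*mu*L*Q / (pi*r^4)
Q = 261 mL/min = 4.35e-06 m^3/s
dP = 81.4406 Pa = 81.4406 / 133.322 mmHg = 0.6109 mmHg


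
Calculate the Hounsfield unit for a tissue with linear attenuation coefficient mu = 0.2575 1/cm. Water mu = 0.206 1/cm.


HU = ((mu_tissue - mu_water) / mu_water) * 1000
HU = ((0.2575 - 0.206) / 0.206) * 1000
HU = 250


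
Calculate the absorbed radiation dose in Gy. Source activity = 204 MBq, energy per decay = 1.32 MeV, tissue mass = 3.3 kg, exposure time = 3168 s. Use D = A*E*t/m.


A = 204 MBq = 2.0400e+08 Bq
E = 1.32 MeV = 2.11464e-13 J
D = A*E*t/m = 2.0400e+08*2.11464e-13*3168/3.3
D = 0.04141 Gy


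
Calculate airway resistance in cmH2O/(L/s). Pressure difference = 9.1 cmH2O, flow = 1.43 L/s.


R = dP / flow
R = 9.1 / 1.43
R = 6.364 cmH2O/(L/s)


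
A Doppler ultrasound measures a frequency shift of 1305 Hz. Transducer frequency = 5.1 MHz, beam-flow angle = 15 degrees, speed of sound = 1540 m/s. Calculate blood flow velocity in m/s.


v = fd * c / (2 * f0 * cos(theta))
v = 1305 * 1540 / (2 * 5.1000e+06 * cos(15))
v = 0.204 m/s


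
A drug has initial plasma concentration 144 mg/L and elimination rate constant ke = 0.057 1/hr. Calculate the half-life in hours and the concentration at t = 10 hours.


t_half = ln(2) / ke = 0.693147 / 0.057 = 12.16 hr
C(t) = C0 * exp(-ke*t) = 144 * exp(-0.057*10)
C(10) = 81.44 mg/L


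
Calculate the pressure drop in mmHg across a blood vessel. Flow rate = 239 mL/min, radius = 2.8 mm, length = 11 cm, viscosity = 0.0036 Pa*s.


dP = 8*mu*L*Q / (pi*r^4)
Q = 239 mL/min = 3.98333e-06 m^3/s
dP = 65.3506 Pa = 65.3506 / 133.322 mmHg = 0.4902 mmHg


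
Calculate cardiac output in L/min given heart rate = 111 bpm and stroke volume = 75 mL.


CO = HR * SV
CO = 111 * 75 / 1000
CO = 8.325 L/min


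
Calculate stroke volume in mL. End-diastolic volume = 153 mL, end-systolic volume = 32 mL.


SV = EDV - ESV
SV = 153 - 32
SV = 121 mL


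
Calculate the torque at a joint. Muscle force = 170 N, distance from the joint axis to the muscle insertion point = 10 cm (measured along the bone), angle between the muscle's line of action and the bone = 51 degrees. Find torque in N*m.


Torque = F * d * sin(theta)   (moment arm = d*sin(theta))
d = 10 cm = 0.1 m
Torque = 170 * 0.1 * sin(51)
Torque = 13.21 N*m


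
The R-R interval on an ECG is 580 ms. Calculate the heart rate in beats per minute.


HR = 60 / RR_interval(s)
RR = 580 ms = 0.58 s
HR = 60 / 0.58 = 103.4 bpm


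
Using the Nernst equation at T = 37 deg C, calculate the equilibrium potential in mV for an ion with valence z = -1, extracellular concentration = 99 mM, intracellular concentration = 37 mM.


E = (RT/(zF)) * ln(C_out/C_in)
T = 37 + 273.15 = 310.15 K
E = (8.314 * 310.15 / (-1 * 96485)) * ln(99/37)
E = -26.3 mV


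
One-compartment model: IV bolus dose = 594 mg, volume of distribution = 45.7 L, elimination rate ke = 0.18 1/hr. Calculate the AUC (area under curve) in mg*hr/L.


C0 = Dose/Vd = 594/45.7 = 12.9978 mg/L
AUC = C0/ke = 12.9978/0.18
AUC = 72.21 mg*hr/L


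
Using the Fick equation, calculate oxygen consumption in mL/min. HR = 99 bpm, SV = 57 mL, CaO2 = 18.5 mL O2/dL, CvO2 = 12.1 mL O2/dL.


CO = HR*SV = 99*57/1000 = 5.643 L/min
a-v O2 diff = 18.5 - 12.1 = 6.4 mL/dL
VO2 = CO * (CaO2-CvO2) * 10 dL/L
VO2 = 5.643 * 6.4 * 10
VO2 = 361.2 mL/min


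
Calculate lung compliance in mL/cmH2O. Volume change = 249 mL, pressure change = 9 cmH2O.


C = dV / dP
C = 249 / 9
C = 27.67 mL/cmH2O


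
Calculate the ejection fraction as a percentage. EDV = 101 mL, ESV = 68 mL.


SV = EDV - ESV = 101 - 68 = 33 mL
EF = SV/EDV * 100 = 33/101 * 100
EF = 32.67%


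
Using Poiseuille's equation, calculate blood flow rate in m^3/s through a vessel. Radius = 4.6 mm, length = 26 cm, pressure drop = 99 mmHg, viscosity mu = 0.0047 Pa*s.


Q = pi*r^4*dP / (8*mu*L)
r = 0.0046 m, L = 0.26 m
dP = 99 mmHg = 13198.878 Pa
Q = 0.001899 m^3/s


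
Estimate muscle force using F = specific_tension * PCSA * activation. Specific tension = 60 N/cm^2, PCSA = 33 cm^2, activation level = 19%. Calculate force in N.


F = sigma * PCSA * activation
F = 60 * 33 * 0.19
F = 376.2 N


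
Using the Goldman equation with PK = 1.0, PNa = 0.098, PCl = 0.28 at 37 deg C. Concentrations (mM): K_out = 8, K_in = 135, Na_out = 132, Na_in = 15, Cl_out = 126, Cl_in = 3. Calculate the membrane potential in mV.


Vm = (RT/F)*ln((PK*Ko + PNa*Nao + PCl*Cli)/(PK*Ki + PNa*Nai + PCl*Clo))
Numer = 21.776, Denom = 171.75
Vm = -55.19 mV


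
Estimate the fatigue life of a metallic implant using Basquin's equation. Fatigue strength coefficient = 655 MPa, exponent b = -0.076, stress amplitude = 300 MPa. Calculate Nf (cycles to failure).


sigma_a = sigma_f' * (2Nf)^b
2Nf = (sigma_a/sigma_f')^(1/b)
2Nf = (300/655)^(1/-0.076)
2Nf = 28980.499
Nf = 1.449e+04


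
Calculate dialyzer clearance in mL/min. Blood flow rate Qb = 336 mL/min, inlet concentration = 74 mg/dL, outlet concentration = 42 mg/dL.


K = Qb * (Cb_in - Cb_out) / Cb_in
K = 336 * (74 - 42) / 74
K = 145.3 mL/min


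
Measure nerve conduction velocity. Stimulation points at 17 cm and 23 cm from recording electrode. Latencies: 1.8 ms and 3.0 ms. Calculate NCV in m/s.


Distance = (23 - 17) / 100 = 0.06 m
dt = (3.0 - 1.8) / 1000 = 0.0012 s
NCV = dist / dt = 50 m/s
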